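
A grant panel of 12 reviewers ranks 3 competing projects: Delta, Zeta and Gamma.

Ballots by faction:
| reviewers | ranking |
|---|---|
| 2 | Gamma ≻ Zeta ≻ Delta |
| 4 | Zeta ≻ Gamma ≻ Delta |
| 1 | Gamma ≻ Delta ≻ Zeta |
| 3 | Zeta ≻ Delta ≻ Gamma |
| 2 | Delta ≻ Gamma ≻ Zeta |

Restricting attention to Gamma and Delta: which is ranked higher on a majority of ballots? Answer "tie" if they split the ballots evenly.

Gamma

Ballots ranking Gamma above Delta: 2 + 4 + 1 = 7.
Ballots ranking Delta above Gamma: 12 − 7 = 5.
Gamma wins the head-to-head 7–5.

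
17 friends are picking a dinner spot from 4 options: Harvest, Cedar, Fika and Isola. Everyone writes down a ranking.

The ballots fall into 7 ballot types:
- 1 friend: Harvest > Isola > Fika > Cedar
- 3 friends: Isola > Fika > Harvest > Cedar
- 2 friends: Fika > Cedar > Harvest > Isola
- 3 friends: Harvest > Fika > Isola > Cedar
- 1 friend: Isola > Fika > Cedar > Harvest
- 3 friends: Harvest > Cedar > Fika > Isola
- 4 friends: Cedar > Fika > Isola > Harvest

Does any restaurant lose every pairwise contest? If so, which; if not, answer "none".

Pairwise majorities:
Harvest vs Cedar: Harvest is ranked higher on 1+3+3+3 = 10 ballots, Cedar on 7. Harvest wins 10–7.
Harvest vs Fika: Fika wins 10–7.
Harvest vs Isola: 1+2+3+3 = 9 for Harvest, 8 for Isola — Harvest by 9–8.
Cedar–Fika: Fika 10–7.
Cedar vs Isola: Cedar preferred on 2+3+4 = 9 ballots; Cedar wins 9–8.
Fika vs Isola: Fika wins 12–5.
Isola loses to every other restaurant — it is the Condorcet loser.

Isola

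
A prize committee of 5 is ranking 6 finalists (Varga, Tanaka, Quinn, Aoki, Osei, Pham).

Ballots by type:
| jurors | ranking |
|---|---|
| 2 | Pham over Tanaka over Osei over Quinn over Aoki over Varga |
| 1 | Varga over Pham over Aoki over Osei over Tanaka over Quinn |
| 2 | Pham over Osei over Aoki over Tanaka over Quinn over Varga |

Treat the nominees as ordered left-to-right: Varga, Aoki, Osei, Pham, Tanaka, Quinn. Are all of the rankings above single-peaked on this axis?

Axis positions: Varga=1, Aoki=2, Osei=3, Pham=4, Tanaka=5, Quinn=6.
Type 1 (peak Pham at position 4): ranking walks positions 4-5-3-6-2-1, expanding outward from the peak — single-peaked.
Type 2: ranking walks positions 1-4-2-3-5-6; Pham is ranked above Aoki even though Aoki lies between Pham and the peak Varga on the axis — preferences dip and rise again. Not single-peaked.
Type 3 (peak Pham at position 4): ranking walks positions 4-3-2-5-6-1, expanding outward from the peak — single-peaked.
Type 2 violates single-peakedness, so the profile is not single-peaked on this axis.

no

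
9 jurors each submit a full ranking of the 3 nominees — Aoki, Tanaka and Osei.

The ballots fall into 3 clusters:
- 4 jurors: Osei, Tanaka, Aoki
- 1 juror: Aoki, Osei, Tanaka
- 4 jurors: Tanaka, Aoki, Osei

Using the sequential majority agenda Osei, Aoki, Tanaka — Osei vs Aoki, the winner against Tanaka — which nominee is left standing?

Round 1: Osei vs Aoki — 4–5, Aoki advances.
Round 2: Aoki vs Tanaka — 1–8, Tanaka advances.
The agenda winner is Tanaka.

Tanaka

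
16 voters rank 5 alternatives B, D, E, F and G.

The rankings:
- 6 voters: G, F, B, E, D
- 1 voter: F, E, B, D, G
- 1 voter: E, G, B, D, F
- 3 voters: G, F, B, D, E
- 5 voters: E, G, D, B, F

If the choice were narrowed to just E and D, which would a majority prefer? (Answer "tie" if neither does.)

E

Ballots ranking E above D: 6 + 1 + 1 + 5 = 13.
Ballots ranking D above E: 16 − 13 = 3.
E wins the head-to-head 13–3.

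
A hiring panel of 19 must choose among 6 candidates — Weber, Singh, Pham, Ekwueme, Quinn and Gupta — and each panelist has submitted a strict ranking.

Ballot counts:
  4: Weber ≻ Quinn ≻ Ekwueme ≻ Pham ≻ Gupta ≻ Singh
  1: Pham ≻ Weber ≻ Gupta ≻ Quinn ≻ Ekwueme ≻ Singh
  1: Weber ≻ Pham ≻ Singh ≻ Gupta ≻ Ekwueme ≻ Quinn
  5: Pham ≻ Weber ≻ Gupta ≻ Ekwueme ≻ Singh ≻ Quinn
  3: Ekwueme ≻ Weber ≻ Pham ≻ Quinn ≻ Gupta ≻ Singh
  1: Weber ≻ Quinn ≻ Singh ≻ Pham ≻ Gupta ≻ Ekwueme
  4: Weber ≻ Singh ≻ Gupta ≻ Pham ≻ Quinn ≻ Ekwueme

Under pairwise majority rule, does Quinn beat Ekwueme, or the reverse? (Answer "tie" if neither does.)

Quinn

Ballots ranking Quinn above Ekwueme: 4 + 1 + 1 + 4 = 10.
Ballots ranking Ekwueme above Quinn: 19 − 10 = 9.
Quinn wins the head-to-head 10–9.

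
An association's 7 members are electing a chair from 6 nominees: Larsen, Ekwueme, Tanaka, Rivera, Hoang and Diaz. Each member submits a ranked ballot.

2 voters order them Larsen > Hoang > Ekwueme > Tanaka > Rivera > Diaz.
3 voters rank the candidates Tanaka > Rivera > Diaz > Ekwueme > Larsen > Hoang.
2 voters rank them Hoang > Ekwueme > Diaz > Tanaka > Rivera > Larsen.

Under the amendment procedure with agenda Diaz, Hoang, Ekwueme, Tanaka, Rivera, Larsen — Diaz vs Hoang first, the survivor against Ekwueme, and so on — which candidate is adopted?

Larsen

Round 1: Diaz vs Hoang — 3–4, Hoang advances.
Round 2: Hoang vs Ekwueme — 4–3, Hoang advances.
Round 3: Hoang vs Tanaka — 4–3, Hoang advances.
Round 4: Hoang vs Rivera — 4–3, Hoang advances.
Round 5: Hoang vs Larsen — 2–5, Larsen advances.
The agenda winner is Larsen.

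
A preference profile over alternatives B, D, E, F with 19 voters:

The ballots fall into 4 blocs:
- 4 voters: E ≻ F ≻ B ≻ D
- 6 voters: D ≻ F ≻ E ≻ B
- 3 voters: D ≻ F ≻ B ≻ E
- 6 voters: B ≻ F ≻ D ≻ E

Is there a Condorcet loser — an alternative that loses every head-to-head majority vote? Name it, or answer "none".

none

Pairwise majorities:
B vs D: B wins 10–9.
B vs E: 9 to 10, E.
B–F: F 13–6.
D vs E: 6+3+6 = 15 for D, 4 for E — D by 15–4.
D vs F: 6+3 = 9 for D, 10 for F — F by 10–9.
E vs F: F wins 15–4.
Every alternative wins at least one matchup (B beats D; D beats E; E beats B; F beats B), so there is no Condorcet loser.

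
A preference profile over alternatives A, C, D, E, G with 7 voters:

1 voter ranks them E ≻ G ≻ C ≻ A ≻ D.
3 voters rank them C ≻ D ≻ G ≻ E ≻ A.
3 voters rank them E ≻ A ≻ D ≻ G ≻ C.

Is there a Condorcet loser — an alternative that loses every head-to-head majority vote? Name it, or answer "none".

none

Pairwise majorities:
A vs C: 3 for A, 4 for C — C by 4–3.
A vs D: A wins 4–3.
A vs E: 0 for A, 7 for E — E by 7–0.
A vs G: A is ranked higher on 3 ballots, G on 4. G wins 4–3.
C vs D: 4 to 3, C.
C vs E: C preferred on 3 ballots; E wins 4–3.
C vs G: C preferred on 3 ballots; G wins 4–3.
D vs E: 3 for D, 4 for E — E by 4–3.
D vs G: D wins 6–1.
E–G: E 4–3.
Every alternative wins at least one matchup (A beats D; C beats A; D beats G; E beats A; G beats A), so there is no Condorcet loser.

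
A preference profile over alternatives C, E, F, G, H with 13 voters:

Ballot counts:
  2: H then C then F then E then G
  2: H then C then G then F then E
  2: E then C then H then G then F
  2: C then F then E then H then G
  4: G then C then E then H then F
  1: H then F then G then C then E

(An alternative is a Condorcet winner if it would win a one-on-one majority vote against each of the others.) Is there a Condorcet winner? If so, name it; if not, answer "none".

C

Pairwise majorities:
C vs E: 2+2+2+4+1 = 11 for C, 2 for E — C by 11–2.
C vs F: C is ranked higher on 2+2+2+2+4 = 12 ballots, F on 1. C wins 12–1.
C vs G: 2+2+2+2 = 8 for C, 5 for G — C by 8–5.
C vs H: C preferred on 2+2+4 = 8 ballots; C wins 8–5.
E vs F: 2+4 = 6 for E, 7 for F — F by 7–6.
E vs G: E preferred on 2+2+2 = 6 ballots; G wins 7–6.
E vs H: E preferred on 2+2+4 = 8 ballots; E wins 8–5.
F vs G: F is ranked higher on 2+2+1 = 5 ballots, G on 8. G wins 8–5.
F vs H: 2 to 11, H.
G vs H: G is ranked higher on 4 ballots, H on 9. H wins 9–4.
Only C has no losses; C is the Condorcet winner.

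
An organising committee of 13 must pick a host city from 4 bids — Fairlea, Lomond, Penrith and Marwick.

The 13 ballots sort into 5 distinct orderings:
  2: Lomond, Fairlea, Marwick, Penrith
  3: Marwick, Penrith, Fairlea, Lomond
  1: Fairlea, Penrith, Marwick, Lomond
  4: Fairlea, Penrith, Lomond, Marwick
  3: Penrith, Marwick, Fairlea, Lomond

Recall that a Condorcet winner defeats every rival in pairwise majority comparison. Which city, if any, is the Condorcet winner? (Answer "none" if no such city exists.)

Fairlea

Head-to-head results (13 organisers):
Fairlea vs Lomond: Fairlea is ranked higher on 3+1+4+3 = 11 ballots, Lomond on 2. Fairlea wins 11–2.
Fairlea vs Penrith: 2+1+4 = 7 for Fairlea, 6 for Penrith — Fairlea by 7–6.
Fairlea vs Marwick: 7 to 6, Fairlea.
Lomond vs Penrith: Lomond is ranked higher on 2 ballots, Penrith on 11. Penrith wins 11–2.
Lomond vs Marwick: 6 to 7, Marwick.
Penrith vs Marwick: Penrith preferred on 1+4+3 = 8 ballots; Penrith wins 8–5.
Fairlea beats each of Lomond, Penrith, Marwick — Fairlea is the Condorcet winner.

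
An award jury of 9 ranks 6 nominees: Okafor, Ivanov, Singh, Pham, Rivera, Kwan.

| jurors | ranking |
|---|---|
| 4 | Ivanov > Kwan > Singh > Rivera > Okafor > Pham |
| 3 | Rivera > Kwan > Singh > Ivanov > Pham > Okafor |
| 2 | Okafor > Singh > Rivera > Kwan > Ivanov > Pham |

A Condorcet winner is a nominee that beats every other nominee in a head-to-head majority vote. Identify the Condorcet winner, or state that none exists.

Pairwise majorities:
Okafor vs Ivanov: 2 to 7, Ivanov.
Okafor vs Singh: Okafor is ranked higher on 2 ballots, Singh on 7. Singh wins 7–2.
Okafor vs Pham: Okafor preferred on 4+2 = 6 ballots; Okafor wins 6–3.
Okafor vs Rivera: Okafor is ranked higher on 2 ballots, Rivera on 7. Rivera wins 7–2.
Okafor vs Kwan: 2 to 7, Kwan.
Ivanov vs Singh: 4 to 5, Singh.
Ivanov vs Pham: 9 to 0, Ivanov.
Ivanov vs Rivera: 4 for Ivanov, 5 for Rivera — Rivera by 5–4.
Ivanov vs Kwan: Ivanov preferred on 4 ballots; Kwan wins 5–4.
Singh vs Pham: 9 to 0, Singh.
Singh vs Rivera: 6 to 3, Singh.
Singh vs Kwan: Singh preferred on 2 ballots; Kwan wins 7–2.
Pham vs Rivera: Pham preferred on 0 ballots; Rivera wins 9–0.
Pham vs Kwan: Pham is ranked higher on 0 ballots, Kwan on 9. Kwan wins 9–0.
Rivera vs Kwan: Rivera preferred on 3+2 = 5 ballots; Rivera wins 5–4.
Each nominee drops at least one matchup (Okafor loses to Ivanov; Ivanov loses to Singh; Singh loses to Kwan; Pham loses to Okafor; Rivera loses to Singh; Kwan loses to Rivera); the cycle Singh beats Rivera beats Kwan beats Singh rules out a Condorcet winner.

none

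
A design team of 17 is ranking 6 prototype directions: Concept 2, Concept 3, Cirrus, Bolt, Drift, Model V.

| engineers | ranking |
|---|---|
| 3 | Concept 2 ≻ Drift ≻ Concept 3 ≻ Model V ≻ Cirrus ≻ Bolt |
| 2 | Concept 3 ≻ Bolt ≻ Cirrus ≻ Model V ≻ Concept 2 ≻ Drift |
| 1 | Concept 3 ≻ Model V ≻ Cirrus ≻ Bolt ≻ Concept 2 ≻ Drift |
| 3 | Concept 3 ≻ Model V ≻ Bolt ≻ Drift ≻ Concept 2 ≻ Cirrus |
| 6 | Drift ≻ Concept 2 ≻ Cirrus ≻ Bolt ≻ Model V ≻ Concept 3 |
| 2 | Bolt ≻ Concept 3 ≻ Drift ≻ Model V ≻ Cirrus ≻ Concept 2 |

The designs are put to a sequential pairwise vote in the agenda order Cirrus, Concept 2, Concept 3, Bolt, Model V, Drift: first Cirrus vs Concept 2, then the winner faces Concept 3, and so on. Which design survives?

Drift

Round 1: Cirrus vs Concept 2 — 5–12, Concept 2 advances.
Round 2: Concept 2 vs Concept 3 — 9–8, Concept 2 advances.
Round 3: Concept 2 vs Bolt — 9–8, Concept 2 advances.
Round 4: Concept 2 vs Model V — 9–8, Concept 2 advances.
Round 5: Concept 2 vs Drift — 6–11, Drift advances.
Drift survives the agenda.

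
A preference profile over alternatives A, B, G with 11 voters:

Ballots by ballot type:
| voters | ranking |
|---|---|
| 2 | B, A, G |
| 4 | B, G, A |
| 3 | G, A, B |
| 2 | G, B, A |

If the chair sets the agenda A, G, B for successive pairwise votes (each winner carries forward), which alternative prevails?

B

Round 1: A vs G — 2–9, G advances.
Round 2: G vs B — 5–6, B advances.
B survives the agenda.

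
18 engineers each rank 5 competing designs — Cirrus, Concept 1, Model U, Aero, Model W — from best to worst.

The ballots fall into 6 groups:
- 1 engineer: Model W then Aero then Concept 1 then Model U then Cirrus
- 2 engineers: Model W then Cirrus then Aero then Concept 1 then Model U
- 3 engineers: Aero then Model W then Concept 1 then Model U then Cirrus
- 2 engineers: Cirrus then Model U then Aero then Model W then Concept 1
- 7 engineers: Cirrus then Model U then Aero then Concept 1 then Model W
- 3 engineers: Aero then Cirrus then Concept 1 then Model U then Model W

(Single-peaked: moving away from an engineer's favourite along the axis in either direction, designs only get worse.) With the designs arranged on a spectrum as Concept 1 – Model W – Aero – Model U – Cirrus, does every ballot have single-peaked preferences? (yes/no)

no

Axis positions: Concept 1=1, Model W=2, Aero=3, Model U=4, Cirrus=5.
Group 1 (peak Model W at position 2): ranking walks positions 2-3-1-4-5, expanding outward from the peak — single-peaked.
Group 2: ranking walks positions 2-5-3-1-4; Cirrus is ranked above Aero even though Aero lies between Cirrus and the peak Model W on the axis — preferences dip and rise again. Not single-peaked.
Group 3 (peak Aero at position 3): ranking walks positions 3-2-1-4-5, expanding outward from the peak — single-peaked.
Group 4 (peak Cirrus at position 5): ranking walks positions 5-4-3-2-1, expanding outward from the peak — single-peaked.
Group 5: ranking walks positions 5-4-3-1-2; Concept 1 is ranked above Model W even though Model W lies between Concept 1 and the peak Cirrus on the axis — preferences dip and rise again. Not single-peaked.
Group 6: ranking walks positions 3-5-1-4-2; Cirrus is ranked above Model U even though Model U lies between Cirrus and the peak Aero on the axis — preferences dip and rise again. Not single-peaked.
Group 2 violates single-peakedness, so the profile is not single-peaked on this axis.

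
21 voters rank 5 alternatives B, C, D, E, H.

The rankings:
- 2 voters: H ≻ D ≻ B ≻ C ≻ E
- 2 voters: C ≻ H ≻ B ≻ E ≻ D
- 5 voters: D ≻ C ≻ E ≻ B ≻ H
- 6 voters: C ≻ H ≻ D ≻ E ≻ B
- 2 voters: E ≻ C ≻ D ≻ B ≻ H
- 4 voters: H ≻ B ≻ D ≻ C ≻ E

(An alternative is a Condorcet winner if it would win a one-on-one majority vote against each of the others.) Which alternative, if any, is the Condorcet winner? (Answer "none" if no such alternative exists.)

none

Head-to-head results (21 voters):
B vs C: C, 15–6.
B vs D: D, 15–6.
B vs E: E, 13–8.
B vs H: H, 14–7.
C–D: D 11–10.
C vs E: C wins 19–2.
C vs H: C, 15–6.
D–E: D 17–4.
D–H: H 14–7.
E–H: H 14–7.
Each alternative drops at least one matchup (B loses to C; C loses to D; D loses to H; E loses to C; H loses to C); the cycle C → H → D → C rules out a Condorcet winner.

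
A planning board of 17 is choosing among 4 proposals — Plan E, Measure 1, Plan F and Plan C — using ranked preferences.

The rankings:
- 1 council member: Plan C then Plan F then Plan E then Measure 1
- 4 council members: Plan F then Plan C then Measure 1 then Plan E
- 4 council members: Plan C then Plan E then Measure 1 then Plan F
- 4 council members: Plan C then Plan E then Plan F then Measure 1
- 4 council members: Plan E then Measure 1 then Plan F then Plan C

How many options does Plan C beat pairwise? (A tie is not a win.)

3

Plan C against each rival (17 council members):
Plan C vs Plan E: Plan C is ranked higher on 1+4+4+4 = 13 ballots, Plan E on 4. Plan C wins 13–4.
Plan C vs Measure 1: 1+4+4+4 = 13 for Plan C, 4 for Measure 1 — Plan C by 13–4.
Plan C vs Plan F: Plan C wins 9–8.
Plan C beats Plan E, Measure 1, Plan F — 3 pairwise wins.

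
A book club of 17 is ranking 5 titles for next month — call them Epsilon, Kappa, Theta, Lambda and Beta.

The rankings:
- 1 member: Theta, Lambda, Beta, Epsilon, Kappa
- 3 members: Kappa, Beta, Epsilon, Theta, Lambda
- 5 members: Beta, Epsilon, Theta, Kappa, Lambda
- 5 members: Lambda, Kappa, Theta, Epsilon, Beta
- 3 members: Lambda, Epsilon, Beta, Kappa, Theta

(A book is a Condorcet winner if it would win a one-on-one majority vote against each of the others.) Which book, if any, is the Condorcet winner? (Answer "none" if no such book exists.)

none

Check each pair by majority over 17 ballots:
Epsilon vs Kappa: 1+5+3 = 9 for Epsilon, 8 for Kappa — Epsilon by 9–8.
Epsilon vs Theta: Epsilon, 11–6.
Epsilon vs Lambda: Lambda, 9–8.
Epsilon vs Beta: 8 to 9, Beta.
Kappa–Theta: Kappa 11–6.
Kappa–Lambda: Lambda 9–8.
Kappa vs Beta: Kappa preferred on 3+5 = 8 ballots; Beta wins 9–8.
Theta vs Lambda: Theta wins 9–8.
Theta vs Beta: Theta is ranked higher on 1+5 = 6 ballots, Beta on 11. Beta wins 11–6.
Lambda vs Beta: Lambda wins 9–8.
No book is unbeaten: Epsilon loses to Lambda; Kappa loses to Epsilon; Theta loses to Epsilon; Lambda loses to Theta; Beta loses to Lambda. In particular Epsilon beats Theta beats Lambda beats Epsilon is a majority cycle — no Condorcet winner exists.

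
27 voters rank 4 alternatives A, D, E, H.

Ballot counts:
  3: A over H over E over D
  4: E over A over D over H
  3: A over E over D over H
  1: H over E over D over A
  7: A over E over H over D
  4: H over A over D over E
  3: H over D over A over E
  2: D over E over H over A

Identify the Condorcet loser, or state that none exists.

Pairwise majorities:
A vs D: A is ranked higher on 3+4+3+7+4 = 21 ballots, D on 6. A wins 21–6.
A vs E: 20 to 7, A.
A–H: A 17–10.
D vs E: E wins 18–9.
D vs H: H, 18–9.
E–H: E 16–11.
D loses to every other alternative — it is the Condorcet loser.

D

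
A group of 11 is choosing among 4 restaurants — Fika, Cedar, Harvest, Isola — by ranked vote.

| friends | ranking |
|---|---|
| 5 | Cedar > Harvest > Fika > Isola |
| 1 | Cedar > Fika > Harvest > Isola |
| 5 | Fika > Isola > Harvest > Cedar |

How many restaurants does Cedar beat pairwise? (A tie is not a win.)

3

Cedar against each rival (11 friends):
Cedar vs Fika: Cedar wins 6–5.
Cedar vs Harvest: 6 to 5, Cedar.
Cedar vs Isola: Cedar wins 6–5.
Cedar beats Fika, Harvest, Isola — 3 pairwise wins.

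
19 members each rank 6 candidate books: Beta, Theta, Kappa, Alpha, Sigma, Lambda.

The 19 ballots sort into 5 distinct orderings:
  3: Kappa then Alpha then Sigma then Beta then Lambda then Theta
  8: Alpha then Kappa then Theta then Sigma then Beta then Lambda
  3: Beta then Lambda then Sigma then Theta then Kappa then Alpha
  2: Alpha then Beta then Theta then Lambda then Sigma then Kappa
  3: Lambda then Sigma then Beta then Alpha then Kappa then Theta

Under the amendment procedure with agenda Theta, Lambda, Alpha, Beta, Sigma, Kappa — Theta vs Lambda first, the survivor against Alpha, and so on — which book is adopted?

Round 1: Theta vs Lambda — 10–9, Theta advances.
Round 2: Theta vs Alpha — 3–16, Alpha advances.
Round 3: Alpha vs Beta — 13–6, Alpha advances.
Round 4: Alpha vs Sigma — 13–6, Alpha advances.
Round 5: Alpha vs Kappa — 13–6, Alpha advances.
The agenda winner is Alpha.

Alpha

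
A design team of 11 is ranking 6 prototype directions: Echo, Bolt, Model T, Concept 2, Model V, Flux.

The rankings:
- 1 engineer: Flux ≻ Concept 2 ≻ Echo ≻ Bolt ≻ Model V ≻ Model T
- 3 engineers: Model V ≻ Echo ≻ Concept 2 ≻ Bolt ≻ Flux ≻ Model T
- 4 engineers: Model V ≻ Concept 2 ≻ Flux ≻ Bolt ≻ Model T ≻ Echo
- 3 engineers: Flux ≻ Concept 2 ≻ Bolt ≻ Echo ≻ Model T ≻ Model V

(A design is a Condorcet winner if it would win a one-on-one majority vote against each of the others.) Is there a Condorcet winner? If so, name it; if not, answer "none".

Model V

Check each pair by majority over 11 ballots:
Echo vs Bolt: Echo preferred on 1+3 = 4 ballots; Bolt wins 7–4.
Echo vs Model T: 1+3+3 = 7 for Echo, 4 for Model T — Echo by 7–4.
Echo vs Concept 2: 3 for Echo, 8 for Concept 2 — Concept 2 by 8–3.
Echo vs Model V: 1+3 = 4 for Echo, 7 for Model V — Model V by 7–4.
Echo vs Flux: Echo is ranked higher on 3 ballots, Flux on 8. Flux wins 8–3.
Bolt vs Model T: 11 to 0, Bolt.
Bolt vs Concept 2: Bolt preferred on 0 ballots; Concept 2 wins 11–0.
Bolt vs Model V: 1+3 = 4 for Bolt, 7 for Model V — Model V by 7–4.
Bolt vs Flux: Bolt preferred on 3 ballots; Flux wins 8–3.
Model T vs Concept 2: 0 to 11, Concept 2.
Model T vs Model V: Model T preferred on 3 ballots; Model V wins 8–3.
Model T vs Flux: Model T preferred on 0 ballots; Flux wins 11–0.
Concept 2 vs Model V: Concept 2 preferred on 1+3 = 4 ballots; Model V wins 7–4.
Concept 2 vs Flux: 3+4 = 7 for Concept 2, 4 for Flux — Concept 2 by 7–4.
Model V vs Flux: Model V preferred on 3+4 = 7 ballots; Model V wins 7–4.
Model V defeats every rival head-to-head and is the Condorcet winner.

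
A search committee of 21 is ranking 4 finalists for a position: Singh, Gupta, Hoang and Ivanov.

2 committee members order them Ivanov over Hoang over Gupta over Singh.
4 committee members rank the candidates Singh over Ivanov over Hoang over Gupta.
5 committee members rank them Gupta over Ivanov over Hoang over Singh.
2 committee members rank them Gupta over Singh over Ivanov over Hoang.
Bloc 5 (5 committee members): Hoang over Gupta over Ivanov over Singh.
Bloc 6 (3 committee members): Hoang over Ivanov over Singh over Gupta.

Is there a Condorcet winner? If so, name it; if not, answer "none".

none

Check each pair by majority over 21 ballots:
Singh vs Gupta: Gupta, 14–7.
Singh vs Hoang: Hoang wins 15–6.
Singh vs Ivanov: Ivanov wins 15–6.
Gupta–Hoang: Hoang 14–7.
Gupta vs Ivanov: Gupta, 12–9.
Hoang vs Ivanov: Ivanov, 13–8.
No candidate is unbeaten: Singh loses to Gupta; Gupta loses to Hoang; Hoang loses to Ivanov; Ivanov loses to Gupta. In particular Gupta beats Ivanov beats Hoang beats Gupta is a majority cycle — no Condorcet winner exists.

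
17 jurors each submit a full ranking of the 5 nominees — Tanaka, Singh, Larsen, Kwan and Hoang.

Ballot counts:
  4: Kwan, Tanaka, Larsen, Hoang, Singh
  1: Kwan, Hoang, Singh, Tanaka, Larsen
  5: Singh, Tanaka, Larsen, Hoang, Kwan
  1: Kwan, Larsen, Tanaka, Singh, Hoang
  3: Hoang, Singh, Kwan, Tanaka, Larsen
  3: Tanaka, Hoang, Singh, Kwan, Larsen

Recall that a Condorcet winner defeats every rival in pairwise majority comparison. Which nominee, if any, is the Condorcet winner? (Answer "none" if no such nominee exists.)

Head-to-head results (17 jurors):
Tanaka vs Singh: 4+1+3 = 8 for Tanaka, 9 for Singh — Singh by 9–8.
Tanaka vs Larsen: 16 to 1, Tanaka.
Tanaka vs Kwan: Tanaka is ranked higher on 5+3 = 8 ballots, Kwan on 9. Kwan wins 9–8.
Tanaka vs Hoang: 13 to 4, Tanaka.
Singh vs Larsen: 12 to 5, Singh.
Singh vs Kwan: 5+3+3 = 11 for Singh, 6 for Kwan — Singh by 11–6.
Singh vs Hoang: Singh preferred on 5+1 = 6 ballots; Hoang wins 11–6.
Larsen vs Kwan: 5 for Larsen, 12 for Kwan — Kwan by 12–5.
Larsen vs Hoang: Larsen is ranked higher on 4+5+1 = 10 ballots, Hoang on 7. Larsen wins 10–7.
Kwan vs Hoang: 4+1+1 = 6 for Kwan, 11 for Hoang — Hoang by 11–6.
No nominee is unbeaten: Tanaka loses to Singh; Singh loses to Hoang; Larsen loses to Tanaka; Kwan loses to Singh; Hoang loses to Tanaka. In particular Tanaka → Hoang → Singh → Tanaka is a majority cycle — no Condorcet winner exists.

none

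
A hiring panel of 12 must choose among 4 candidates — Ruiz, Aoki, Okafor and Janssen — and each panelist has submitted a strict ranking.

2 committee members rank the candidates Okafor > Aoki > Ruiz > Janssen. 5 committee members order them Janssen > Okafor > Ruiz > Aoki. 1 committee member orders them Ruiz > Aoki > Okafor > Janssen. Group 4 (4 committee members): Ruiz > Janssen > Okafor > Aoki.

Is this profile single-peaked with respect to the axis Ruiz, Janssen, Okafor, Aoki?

Axis positions: Ruiz=1, Janssen=2, Okafor=3, Aoki=4.
Group 1: ranking walks positions 3-4-1-2; Ruiz is ranked above Janssen even though Janssen lies between Ruiz and the peak Okafor on the axis — preferences dip and rise again. Not single-peaked.
Group 2 (peak Janssen at position 2): ranking walks positions 2-3-1-4, expanding outward from the peak — single-peaked.
Group 3: ranking walks positions 1-4-3-2; Aoki is ranked above Janssen even though Janssen lies between Aoki and the peak Ruiz on the axis — preferences dip and rise again. Not single-peaked.
Group 4 (peak Ruiz at position 1): ranking walks positions 1-2-3-4, expanding outward from the peak — single-peaked.
Group 1 violates single-peakedness, so the profile is not single-peaked on this axis.

no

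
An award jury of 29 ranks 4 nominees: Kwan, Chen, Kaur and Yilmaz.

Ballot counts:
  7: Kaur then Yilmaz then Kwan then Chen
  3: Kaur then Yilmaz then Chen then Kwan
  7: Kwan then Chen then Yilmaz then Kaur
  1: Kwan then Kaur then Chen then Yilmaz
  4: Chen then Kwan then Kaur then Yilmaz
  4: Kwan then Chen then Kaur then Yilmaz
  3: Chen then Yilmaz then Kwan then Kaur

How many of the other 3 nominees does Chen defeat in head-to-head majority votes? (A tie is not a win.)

Chen against each rival (29 jurors):
Chen vs Kwan: Chen preferred on 3+4+3 = 10 ballots; Kwan wins 19–10.
Chen–Kaur: Chen 18–11.
Chen vs Yilmaz: Chen preferred on 7+1+4+4+3 = 19 ballots; Chen wins 19–10.
Chen beats Kaur, Yilmaz; loses to Kwan — 2 pairwise wins.

2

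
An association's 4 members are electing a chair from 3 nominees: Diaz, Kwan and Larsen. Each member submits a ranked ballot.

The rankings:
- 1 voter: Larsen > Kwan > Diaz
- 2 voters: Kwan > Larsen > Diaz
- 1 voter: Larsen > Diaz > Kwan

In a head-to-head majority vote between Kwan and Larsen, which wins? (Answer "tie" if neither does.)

Ballots ranking Kwan above Larsen: 2.
Ballots ranking Larsen above Kwan: 4 − 2 = 2.
2–2: the pair ties.

tie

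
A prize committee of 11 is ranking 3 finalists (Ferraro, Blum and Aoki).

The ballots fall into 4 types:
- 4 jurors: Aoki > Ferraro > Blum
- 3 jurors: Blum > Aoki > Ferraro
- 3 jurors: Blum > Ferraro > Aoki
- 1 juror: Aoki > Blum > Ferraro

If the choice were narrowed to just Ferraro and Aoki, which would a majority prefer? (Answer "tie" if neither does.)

Ballots ranking Ferraro above Aoki: 3.
Ballots ranking Aoki above Ferraro: 11 − 3 = 8.
Aoki wins the head-to-head 8–3.

Aoki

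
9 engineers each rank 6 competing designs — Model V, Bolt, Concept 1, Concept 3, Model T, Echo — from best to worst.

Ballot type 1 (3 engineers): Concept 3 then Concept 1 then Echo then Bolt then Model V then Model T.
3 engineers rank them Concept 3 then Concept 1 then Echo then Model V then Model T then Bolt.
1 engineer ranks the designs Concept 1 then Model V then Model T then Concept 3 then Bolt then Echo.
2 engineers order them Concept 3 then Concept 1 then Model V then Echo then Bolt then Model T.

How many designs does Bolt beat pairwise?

Bolt against each rival (9 engineers):
Bolt–Model V: Model V 6–3.
Bolt vs Concept 1: Concept 1 wins 9–0.
Bolt–Concept 3: Concept 3 9–0.
Bolt vs Model T: Bolt wins 5–4.
Bolt vs Echo: 1 for Bolt, 8 for Echo — Echo by 8–1.
Bolt beats Model T; loses to Model V, Concept 1, Concept 3, Echo — 1 pairwise win.

1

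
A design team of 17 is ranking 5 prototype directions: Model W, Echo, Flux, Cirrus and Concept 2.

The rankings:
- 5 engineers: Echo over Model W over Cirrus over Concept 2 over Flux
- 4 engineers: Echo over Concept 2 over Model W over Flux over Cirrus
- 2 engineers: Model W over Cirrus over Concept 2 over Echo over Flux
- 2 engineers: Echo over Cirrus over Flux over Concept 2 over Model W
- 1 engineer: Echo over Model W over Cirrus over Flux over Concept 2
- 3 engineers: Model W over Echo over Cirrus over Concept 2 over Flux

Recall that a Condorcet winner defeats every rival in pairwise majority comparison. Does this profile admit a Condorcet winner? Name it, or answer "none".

Check each pair by majority over 17 ballots:
Model W vs Echo: 5 to 12, Echo.
Model W vs Flux: Model W preferred on 5+4+2+1+3 = 15 ballots; Model W wins 15–2.
Model W vs Cirrus: Model W preferred on 5+4+2+1+3 = 15 ballots; Model W wins 15–2.
Model W vs Concept 2: 11 to 6, Model W.
Echo vs Flux: 17 to 0, Echo.
Echo vs Cirrus: 15 to 2, Echo.
Echo vs Concept 2: Echo is ranked higher on 5+4+2+1+3 = 15 ballots, Concept 2 on 2. Echo wins 15–2.
Flux vs Cirrus: 4 for Flux, 13 for Cirrus — Cirrus by 13–4.
Flux vs Concept 2: Flux preferred on 2+1 = 3 ballots; Concept 2 wins 14–3.
Cirrus vs Concept 2: Cirrus preferred on 5+2+2+1+3 = 13 ballots; Cirrus wins 13–4.
Echo wins every pairwise contest, so Echo is the Condorcet winner.

Echo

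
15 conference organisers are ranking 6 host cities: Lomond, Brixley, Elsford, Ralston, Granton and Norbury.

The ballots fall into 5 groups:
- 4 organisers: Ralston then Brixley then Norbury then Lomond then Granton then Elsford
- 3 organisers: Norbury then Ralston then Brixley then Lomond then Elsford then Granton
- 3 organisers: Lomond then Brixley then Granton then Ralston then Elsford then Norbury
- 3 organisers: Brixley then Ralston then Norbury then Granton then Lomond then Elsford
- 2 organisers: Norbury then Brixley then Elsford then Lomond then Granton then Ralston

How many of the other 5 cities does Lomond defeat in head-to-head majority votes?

Lomond against each rival (15 organisers):
Lomond–Brixley: Brixley 12–3.
Lomond–Elsford: Lomond 13–2.
Lomond–Ralston: Ralston 10–5.
Lomond vs Granton: Lomond, 12–3.
Lomond vs Norbury: Norbury, 12–3.
Lomond beats Elsford, Granton; loses to Brixley, Ralston, Norbury — 2 pairwise wins.

2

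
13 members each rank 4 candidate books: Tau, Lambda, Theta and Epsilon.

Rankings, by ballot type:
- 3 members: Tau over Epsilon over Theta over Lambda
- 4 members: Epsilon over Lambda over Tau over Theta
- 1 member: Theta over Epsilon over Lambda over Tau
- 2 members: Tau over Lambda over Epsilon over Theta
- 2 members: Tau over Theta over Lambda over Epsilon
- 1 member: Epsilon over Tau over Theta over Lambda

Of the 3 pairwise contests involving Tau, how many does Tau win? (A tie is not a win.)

3

Tau against each rival (13 members):
Tau vs Lambda: Tau, 8–5.
Tau vs Theta: Tau is ranked higher on 3+4+2+2+1 = 12 ballots, Theta on 1. Tau wins 12–1.
Tau vs Epsilon: Tau is ranked higher on 3+2+2 = 7 ballots, Epsilon on 6. Tau wins 7–6.
Tau beats Lambda, Theta, Epsilon — 3 pairwise wins.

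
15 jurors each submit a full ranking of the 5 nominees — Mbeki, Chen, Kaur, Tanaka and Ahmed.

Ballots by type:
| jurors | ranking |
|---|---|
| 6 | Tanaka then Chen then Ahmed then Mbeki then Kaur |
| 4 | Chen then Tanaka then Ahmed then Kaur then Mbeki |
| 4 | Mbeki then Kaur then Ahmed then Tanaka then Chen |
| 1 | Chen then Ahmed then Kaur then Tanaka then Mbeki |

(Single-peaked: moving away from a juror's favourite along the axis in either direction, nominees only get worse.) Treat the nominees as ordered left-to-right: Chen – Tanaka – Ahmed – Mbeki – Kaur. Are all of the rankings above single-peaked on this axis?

no

Axis positions: Chen=1, Tanaka=2, Ahmed=3, Mbeki=4, Kaur=5.
Type 1 (peak Tanaka at position 2): ranking walks positions 2-1-3-4-5, expanding outward from the peak — single-peaked.
Type 2: ranking walks positions 1-2-3-5-4; Kaur is ranked above Mbeki even though Mbeki lies between Kaur and the peak Chen on the axis — preferences dip and rise again. Not single-peaked.
Type 3 (peak Mbeki at position 4): ranking walks positions 4-5-3-2-1, expanding outward from the peak — single-peaked.
Type 4: ranking walks positions 1-3-5-2-4; Ahmed is ranked above Tanaka even though Tanaka lies between Ahmed and the peak Chen on the axis — preferences dip and rise again. Not single-peaked.
Type 2 violates single-peakedness, so the profile is not single-peaked on this axis.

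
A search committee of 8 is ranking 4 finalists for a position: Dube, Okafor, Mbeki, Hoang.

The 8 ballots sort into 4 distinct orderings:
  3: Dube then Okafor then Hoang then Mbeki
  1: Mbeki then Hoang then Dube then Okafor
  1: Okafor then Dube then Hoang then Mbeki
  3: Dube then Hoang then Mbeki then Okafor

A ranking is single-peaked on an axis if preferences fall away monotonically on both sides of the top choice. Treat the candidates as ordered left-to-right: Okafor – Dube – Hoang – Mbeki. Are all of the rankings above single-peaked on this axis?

Axis positions: Okafor=1, Dube=2, Hoang=3, Mbeki=4.
Faction 1 (peak Dube at position 2): ranking walks positions 2-1-3-4, expanding outward from the peak — single-peaked.
Faction 2 (peak Mbeki at position 4): ranking walks positions 4-3-2-1, expanding outward from the peak — single-peaked.
Faction 3 (peak Okafor at position 1): ranking walks positions 1-2-3-4, expanding outward from the peak — single-peaked.
Faction 4 (peak Dube at position 2): ranking walks positions 2-3-4-1, expanding outward from the peak — single-peaked.
Every ranking is single-peaked on this axis.

yes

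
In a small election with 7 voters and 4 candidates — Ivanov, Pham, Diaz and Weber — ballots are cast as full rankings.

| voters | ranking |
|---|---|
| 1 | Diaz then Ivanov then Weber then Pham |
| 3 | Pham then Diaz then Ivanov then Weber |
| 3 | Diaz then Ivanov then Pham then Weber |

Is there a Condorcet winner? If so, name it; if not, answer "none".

Head-to-head results (7 voters):
Ivanov vs Pham: Ivanov, 4–3.
Ivanov vs Diaz: Diaz, 7–0.
Ivanov vs Weber: Ivanov wins 7–0.
Pham–Diaz: Diaz 4–3.
Pham vs Weber: Pham wins 6–1.
Diaz vs Weber: Diaz, 7–0.
Diaz beats each of Ivanov, Pham, Weber — Diaz is the Condorcet winner.

Diaz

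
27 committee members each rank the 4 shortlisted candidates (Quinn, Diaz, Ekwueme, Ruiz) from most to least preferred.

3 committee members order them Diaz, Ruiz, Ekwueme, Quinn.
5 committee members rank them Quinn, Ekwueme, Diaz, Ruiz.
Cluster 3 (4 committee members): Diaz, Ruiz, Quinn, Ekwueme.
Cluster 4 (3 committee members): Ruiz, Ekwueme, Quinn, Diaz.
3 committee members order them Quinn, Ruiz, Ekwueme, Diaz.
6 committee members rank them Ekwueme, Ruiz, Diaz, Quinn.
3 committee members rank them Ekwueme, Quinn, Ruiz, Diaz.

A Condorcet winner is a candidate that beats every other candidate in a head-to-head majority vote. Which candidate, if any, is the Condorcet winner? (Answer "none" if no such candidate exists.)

Pairwise majorities:
Quinn vs Diaz: Quinn wins 14–13.
Quinn vs Ekwueme: Ekwueme wins 15–12.
Quinn vs Ruiz: Ruiz, 16–11.
Diaz–Ekwueme: Ekwueme 20–7.
Diaz–Ruiz: Ruiz 15–12.
Ekwueme vs Ruiz: Ekwueme wins 14–13.
Ekwueme wins every pairwise contest, so Ekwueme is the Condorcet winner.

Ekwueme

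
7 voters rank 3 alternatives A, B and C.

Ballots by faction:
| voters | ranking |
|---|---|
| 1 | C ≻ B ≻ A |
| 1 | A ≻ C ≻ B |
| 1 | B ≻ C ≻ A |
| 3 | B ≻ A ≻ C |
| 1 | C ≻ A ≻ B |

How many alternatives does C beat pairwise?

0

C against each rival (7 voters):
C–A: A 4–3.
C vs B: B, 4–3.
C beats no one; loses to A, B — 0 pairwise wins.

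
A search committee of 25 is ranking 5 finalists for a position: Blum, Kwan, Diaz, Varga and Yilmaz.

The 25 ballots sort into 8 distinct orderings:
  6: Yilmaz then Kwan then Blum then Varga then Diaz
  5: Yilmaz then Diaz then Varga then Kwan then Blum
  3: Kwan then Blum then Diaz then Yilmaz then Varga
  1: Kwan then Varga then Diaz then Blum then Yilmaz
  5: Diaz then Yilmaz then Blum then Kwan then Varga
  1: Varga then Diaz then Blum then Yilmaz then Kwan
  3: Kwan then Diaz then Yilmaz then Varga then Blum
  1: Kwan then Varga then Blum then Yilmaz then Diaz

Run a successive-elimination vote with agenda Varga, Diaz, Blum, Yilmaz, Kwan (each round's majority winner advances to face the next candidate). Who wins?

Kwan

Round 1: Varga vs Diaz — 9–16, Diaz advances.
Round 2: Diaz vs Blum — 15–10, Diaz advances.
Round 3: Diaz vs Yilmaz — 13–12, Diaz advances.
Round 4: Diaz vs Kwan — 11–14, Kwan advances.
Kwan survives the agenda.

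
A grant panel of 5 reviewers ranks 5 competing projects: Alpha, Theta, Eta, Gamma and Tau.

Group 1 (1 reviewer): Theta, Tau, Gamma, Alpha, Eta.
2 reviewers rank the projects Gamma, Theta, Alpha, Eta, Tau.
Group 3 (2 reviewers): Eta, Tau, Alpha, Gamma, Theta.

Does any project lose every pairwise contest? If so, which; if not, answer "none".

none

Pairwise majorities:
Alpha vs Theta: Theta, 3–2.
Alpha vs Eta: Alpha is ranked higher on 1+2 = 3 ballots, Eta on 2. Alpha wins 3–2.
Alpha vs Gamma: Alpha preferred on 2 ballots; Gamma wins 3–2.
Alpha vs Tau: Alpha preferred on 2 ballots; Tau wins 3–2.
Theta vs Eta: Theta wins 3–2.
Theta vs Gamma: 1 to 4, Gamma.
Theta–Tau: Theta 3–2.
Eta vs Gamma: 2 for Eta, 3 for Gamma — Gamma by 3–2.
Eta vs Tau: 4 to 1, Eta.
Gamma vs Tau: Gamma preferred on 2 ballots; Tau wins 3–2.
Each project has at least one pairwise win (Alpha beats Eta; Theta beats Alpha; Eta beats Tau; Gamma beats Alpha; Tau beats Alpha) — no Condorcet loser.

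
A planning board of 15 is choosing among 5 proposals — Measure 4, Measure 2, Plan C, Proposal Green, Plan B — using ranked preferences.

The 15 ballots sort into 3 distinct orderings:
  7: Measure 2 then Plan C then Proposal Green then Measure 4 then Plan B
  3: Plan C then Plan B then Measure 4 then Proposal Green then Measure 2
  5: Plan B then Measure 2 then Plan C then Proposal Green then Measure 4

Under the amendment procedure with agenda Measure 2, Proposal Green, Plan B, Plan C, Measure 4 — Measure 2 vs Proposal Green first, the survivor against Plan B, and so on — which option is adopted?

Plan C

Round 1: Measure 2 vs Proposal Green — 12–3, Measure 2 advances.
Round 2: Measure 2 vs Plan B — 7–8, Plan B advances.
Round 3: Plan B vs Plan C — 5–10, Plan C advances.
Round 4: Plan C vs Measure 4 — 15–0, Plan C advances.
The agenda winner is Plan C.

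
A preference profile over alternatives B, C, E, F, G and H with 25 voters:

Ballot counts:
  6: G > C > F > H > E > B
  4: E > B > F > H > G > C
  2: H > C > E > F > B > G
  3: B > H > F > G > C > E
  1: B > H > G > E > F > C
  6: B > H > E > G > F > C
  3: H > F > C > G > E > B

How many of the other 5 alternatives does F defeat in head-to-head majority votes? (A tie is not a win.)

1

F against each rival (25 voters):
F vs B: F preferred on 6+2+3 = 11 ballots; B wins 14–11.
F vs C: F, 17–8.
F vs E: 6+3+3 = 12 for F, 13 for E — E by 13–12.
F vs G: F preferred on 4+2+3+3 = 12 ballots; G wins 13–12.
F vs H: H wins 15–10.
F beats C; loses to B, E, G, H — 1 pairwise win.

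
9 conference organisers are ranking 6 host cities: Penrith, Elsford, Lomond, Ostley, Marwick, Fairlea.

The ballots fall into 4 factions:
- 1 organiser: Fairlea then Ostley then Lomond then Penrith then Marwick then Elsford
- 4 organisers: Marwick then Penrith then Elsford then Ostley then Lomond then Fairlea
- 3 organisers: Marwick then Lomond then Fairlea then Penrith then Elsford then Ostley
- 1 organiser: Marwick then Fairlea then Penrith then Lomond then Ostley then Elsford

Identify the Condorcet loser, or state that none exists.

none

Head-to-head results (9 organisers):
Penrith vs Elsford: 9 to 0, Penrith.
Penrith vs Lomond: Penrith is ranked higher on 4+1 = 5 ballots, Lomond on 4. Penrith wins 5–4.
Penrith–Ostley: Penrith 8–1.
Penrith vs Marwick: Marwick wins 8–1.
Penrith vs Fairlea: Penrith preferred on 4 ballots; Fairlea wins 5–4.
Elsford vs Lomond: Lomond wins 5–4.
Elsford–Ostley: Elsford 7–2.
Elsford vs Marwick: 0 to 9, Marwick.
Elsford–Fairlea: Fairlea 5–4.
Lomond vs Ostley: Ostley wins 5–4.
Lomond vs Marwick: Marwick, 8–1.
Lomond–Fairlea: Lomond 7–2.
Ostley vs Marwick: Ostley preferred on 1 ballot; Marwick wins 8–1.
Ostley vs Fairlea: Ostley is ranked higher on 4 ballots, Fairlea on 5. Fairlea wins 5–4.
Marwick vs Fairlea: Marwick, 8–1.
Each city has at least one pairwise win (Penrith beats Elsford; Elsford beats Ostley; Lomond beats Elsford; Ostley beats Lomond; Marwick beats Penrith; Fairlea beats Penrith) — no Condorcet loser.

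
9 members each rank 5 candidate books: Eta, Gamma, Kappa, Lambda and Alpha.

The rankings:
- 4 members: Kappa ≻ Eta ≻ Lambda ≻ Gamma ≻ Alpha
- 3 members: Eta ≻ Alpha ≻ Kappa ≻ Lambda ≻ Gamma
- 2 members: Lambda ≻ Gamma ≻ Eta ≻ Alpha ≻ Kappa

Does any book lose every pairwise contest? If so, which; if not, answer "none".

none

Head-to-head results (9 members):
Eta vs Gamma: 7 to 2, Eta.
Eta–Kappa: Eta 5–4.
Eta vs Lambda: Eta is ranked higher on 4+3 = 7 ballots, Lambda on 2. Eta wins 7–2.
Eta vs Alpha: Eta preferred on 4+3+2 = 9 ballots; Eta wins 9–0.
Gamma vs Kappa: Kappa wins 7–2.
Gamma vs Lambda: Gamma is ranked higher on 0 ballots, Lambda on 9. Lambda wins 9–0.
Gamma vs Alpha: 6 to 3, Gamma.
Kappa vs Lambda: Kappa, 7–2.
Kappa vs Alpha: Alpha wins 5–4.
Lambda vs Alpha: Lambda wins 6–3.
Each book has at least one pairwise win (Eta beats Gamma; Gamma beats Alpha; Kappa beats Gamma; Lambda beats Gamma; Alpha beats Kappa) — no Condorcet loser.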